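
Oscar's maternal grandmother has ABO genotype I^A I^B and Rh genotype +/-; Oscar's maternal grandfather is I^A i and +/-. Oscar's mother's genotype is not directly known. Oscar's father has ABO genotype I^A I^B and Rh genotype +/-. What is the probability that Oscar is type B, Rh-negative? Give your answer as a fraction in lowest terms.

Oscar's mother's ABO genotype from I^A I^B × I^A i: 1/4 I^A I^A, 1/4 I^A I^B, 1/4 I^A i, 1/4 I^B i.
Crossing each possibility with the father I^A I^B and summing P(type B): 1/4·0 + 1/4·1/4 + 1/4·1/4 + 1/4·1/2 = 1/4.
Similarly for Rh via the mother's Rh distribution: P(Rh-) = 1/4.
Independent loci: 1/4 × 1/4 = 1/16.

1/16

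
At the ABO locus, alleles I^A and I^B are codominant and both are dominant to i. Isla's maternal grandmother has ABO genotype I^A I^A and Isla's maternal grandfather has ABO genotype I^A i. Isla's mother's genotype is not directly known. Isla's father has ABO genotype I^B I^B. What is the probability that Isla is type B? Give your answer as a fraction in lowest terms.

1/4

Isla's mother's ABO genotype from I^A I^A × I^A i: 1/2 I^A I^A, 1/2 I^A i.
Crossing each possibility with the father I^B I^B and summing P(type B): 1/2·0 + 1/2·1/2 = 1/4.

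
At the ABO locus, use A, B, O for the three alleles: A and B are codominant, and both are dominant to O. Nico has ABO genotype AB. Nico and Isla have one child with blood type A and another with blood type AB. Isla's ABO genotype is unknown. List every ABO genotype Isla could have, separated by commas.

For each candidate genotype of Isla, check whether crossing it with AB can produce every observed child phenotype.
  AA → possible child types {A, AB} ✓
  AB → possible child types {A, B, AB} ✓
  AO → possible child types {A, B, AB} ✓
  BB → possible child types {B, AB} ✗
  BO → possible child types {A, B, AB} ✓
  OO → possible child types {A, B} ✗

AA, AB, AO, BO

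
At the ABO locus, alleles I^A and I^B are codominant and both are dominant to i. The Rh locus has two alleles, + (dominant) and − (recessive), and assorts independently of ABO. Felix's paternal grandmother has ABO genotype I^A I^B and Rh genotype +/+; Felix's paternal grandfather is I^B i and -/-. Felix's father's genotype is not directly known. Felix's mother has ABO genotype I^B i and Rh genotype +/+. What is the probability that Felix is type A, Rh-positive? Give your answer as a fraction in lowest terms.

1/8

Felix's father's ABO genotype from I^A I^B × I^B i: 1/4 I^A I^B, 1/4 I^A i, 1/4 I^B I^B, 1/4 I^B i.
Crossing each possibility with the mother I^B i and summing P(type A): 1/4·1/4 + 1/4·1/4 + 1/4·0 + 1/4·0 = 1/8.
Similarly for Rh via the father's Rh distribution: P(Rh+) = 1.
Independent loci: 1/8 × 1 = 1/8.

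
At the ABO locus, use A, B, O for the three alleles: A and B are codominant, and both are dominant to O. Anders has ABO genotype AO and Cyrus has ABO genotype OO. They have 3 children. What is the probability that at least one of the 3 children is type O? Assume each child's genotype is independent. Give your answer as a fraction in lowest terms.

7/8

ABO cross AO × OO → 1/2 O, 1/2 A.
So P(type O) = 1/2 per child.
P(none) = (1/2)^3 = 1/8; P(at least one) = 1 − 1/8 = 7/8.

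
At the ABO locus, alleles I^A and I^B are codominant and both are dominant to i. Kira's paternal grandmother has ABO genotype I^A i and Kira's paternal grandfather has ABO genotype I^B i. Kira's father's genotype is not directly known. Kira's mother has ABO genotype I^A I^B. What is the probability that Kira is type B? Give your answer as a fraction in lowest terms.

3/8

Kira's father's ABO genotype from I^A i × I^B i: 1/4 I^A I^B, 1/4 I^A i, 1/4 I^B i, 1/4 i i.
Crossing each possibility with the mother I^A I^B and summing P(type B): 1/4·1/4 + 1/4·1/4 + 1/4·1/2 + 1/4·1/2 = 3/8.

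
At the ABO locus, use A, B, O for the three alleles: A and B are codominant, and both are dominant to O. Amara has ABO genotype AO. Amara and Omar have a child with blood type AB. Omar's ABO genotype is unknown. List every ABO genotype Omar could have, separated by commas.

For each candidate genotype of Omar, check whether crossing it with AO can produce every observed child phenotype.
  AA → possible child types {A} ✗
  AB → possible child types {A, B, AB} ✓
  AO → possible child types {O, A} ✗
  BB → possible child types {B, AB} ✓
  BO → possible child types {O, A, B, AB} ✓
  OO → possible child types {O, A} ✗

AB, BB, BO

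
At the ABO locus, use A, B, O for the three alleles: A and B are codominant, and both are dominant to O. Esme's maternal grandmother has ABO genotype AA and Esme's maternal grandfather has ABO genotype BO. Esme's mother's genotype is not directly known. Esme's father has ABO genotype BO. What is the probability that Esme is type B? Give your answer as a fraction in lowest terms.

Esme's mother's ABO genotype from AA × BO: 1/2 AB, 1/2 AO.
Crossing each possibility with the father BO and summing P(type B): 1/2·1/2 + 1/2·1/4 = 3/8.

3/8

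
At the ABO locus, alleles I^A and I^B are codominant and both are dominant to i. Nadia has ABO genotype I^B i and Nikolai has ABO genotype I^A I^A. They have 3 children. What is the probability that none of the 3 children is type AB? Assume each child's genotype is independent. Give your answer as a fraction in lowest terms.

ABO cross I^B i × I^A I^A → 1/2 A, 1/2 AB.
So P(type AB) = 1/2 per child.
P(not type AB) = 1/2 for one child; (1/2)^3 = 1/8.

1/8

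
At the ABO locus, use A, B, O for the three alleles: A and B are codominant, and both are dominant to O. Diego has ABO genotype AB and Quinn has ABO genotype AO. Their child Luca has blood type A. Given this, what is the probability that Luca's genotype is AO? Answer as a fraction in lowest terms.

1/2

Cross AB × AO → 1/4 AA, 1/4 AB, 1/4 AO, 1/4 BO.
Type-A genotypes among offspring: AA (1/4), AO (1/4); total 1/2.
P(AO | type A) = (1/4) / (1/2) = 1/2.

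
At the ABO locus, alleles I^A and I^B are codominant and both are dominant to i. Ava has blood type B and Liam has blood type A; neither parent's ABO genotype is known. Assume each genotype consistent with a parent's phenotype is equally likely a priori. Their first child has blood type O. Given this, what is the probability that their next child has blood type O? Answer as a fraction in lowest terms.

1/4

Possible genotypes: Ava ∈ {I^B I^B, I^B i}; Liam ∈ {I^A I^A, I^A i}.
Weight each parental genotype pair by prior × P(type-O child):
  I^B i × I^A i: posterior weight 1; P(next child type O) = 1/4.
Weighted sum = 1/4.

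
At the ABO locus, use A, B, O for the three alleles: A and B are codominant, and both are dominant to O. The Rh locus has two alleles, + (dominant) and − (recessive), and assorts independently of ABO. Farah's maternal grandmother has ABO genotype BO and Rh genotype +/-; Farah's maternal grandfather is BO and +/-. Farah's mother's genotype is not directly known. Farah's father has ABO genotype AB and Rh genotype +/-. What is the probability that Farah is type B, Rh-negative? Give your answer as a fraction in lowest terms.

1/8

Farah's mother's ABO genotype from BO × BO: 1/4 BB, 1/2 BO, 1/4 OO.
Crossing each possibility with the father AB and summing P(type B): 1/4·1/2 + 1/2·1/2 + 1/4·1/2 = 1/2.
Similarly for Rh via the mother's Rh distribution: P(Rh-) = 1/4.
Independent loci: 1/2 × 1/4 = 1/8.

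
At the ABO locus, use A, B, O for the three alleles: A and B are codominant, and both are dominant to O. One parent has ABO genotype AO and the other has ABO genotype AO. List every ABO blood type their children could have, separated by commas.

O, A

Gametes from AO × AO give offspring ABO genotypes AA, AO, OO, i.e. phenotypes O, A.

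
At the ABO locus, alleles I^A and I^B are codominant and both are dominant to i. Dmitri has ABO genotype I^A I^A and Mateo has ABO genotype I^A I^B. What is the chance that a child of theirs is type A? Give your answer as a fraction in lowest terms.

1/2

ABO cross I^A I^A × I^A I^B → offspring phenotypes: 1/2 A, 1/2 AB.
So P(type A) = 1/2.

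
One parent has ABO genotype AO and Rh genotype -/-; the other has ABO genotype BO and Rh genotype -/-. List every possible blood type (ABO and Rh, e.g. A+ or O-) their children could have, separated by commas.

Gametes from AO × BO give offspring ABO genotypes AB, AO, BO, OO, i.e. phenotypes O, A, B, AB.
Rh cross -/- × -/- → phenotypes Rh-.
Combining independently: O-, A-, B-, AB-.

O-, A-, B-, AB-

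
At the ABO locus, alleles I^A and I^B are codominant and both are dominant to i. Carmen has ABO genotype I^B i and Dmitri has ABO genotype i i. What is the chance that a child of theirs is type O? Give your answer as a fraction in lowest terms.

ABO cross I^B i × i i → offspring phenotypes: 1/2 O, 1/2 B.
So P(type O) = 1/2.

1/2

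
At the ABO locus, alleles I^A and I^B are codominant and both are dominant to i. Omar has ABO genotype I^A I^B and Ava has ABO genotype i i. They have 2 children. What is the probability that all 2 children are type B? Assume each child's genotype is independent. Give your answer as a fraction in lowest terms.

1/4

ABO cross I^A I^B × i i → 1/2 A, 1/2 B.
So P(type B) = 1/2 per child.
All 2 independent: (1/2)^2 = 1/4.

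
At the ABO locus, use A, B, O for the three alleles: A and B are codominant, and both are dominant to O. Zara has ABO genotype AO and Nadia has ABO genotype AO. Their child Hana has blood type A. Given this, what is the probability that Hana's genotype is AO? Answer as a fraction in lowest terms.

2/3

Cross AO × AO → 1/4 AA, 1/2 AO, 1/4 OO.
Type-A genotypes among offspring: AA (1/4), AO (1/2); total 3/4.
P(AO | type A) = (1/2) / (3/4) = 2/3.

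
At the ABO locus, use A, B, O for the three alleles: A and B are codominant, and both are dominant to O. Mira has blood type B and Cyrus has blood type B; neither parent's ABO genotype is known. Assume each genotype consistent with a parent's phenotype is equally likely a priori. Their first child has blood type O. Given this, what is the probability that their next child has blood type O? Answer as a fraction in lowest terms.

Possible genotypes: Mira ∈ {BB, BO}; Cyrus ∈ {BB, BO}.
Weight each parental genotype pair by prior × P(type-O child):
  BO × BO: posterior weight 1; P(next child type O) = 1/4.
Weighted sum = 1/4.

1/4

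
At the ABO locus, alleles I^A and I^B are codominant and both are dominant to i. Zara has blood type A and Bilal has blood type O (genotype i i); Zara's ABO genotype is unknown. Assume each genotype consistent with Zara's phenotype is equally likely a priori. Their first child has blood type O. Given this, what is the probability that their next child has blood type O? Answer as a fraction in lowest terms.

Possible genotypes: Zara ∈ {I^A I^A, I^A i}; Bilal ∈ {i i}.
Weight each parental genotype pair by prior × P(type-O child):
  I^A i × i i: posterior weight 1; P(next child type O) = 1/2.
Weighted sum = 1/2.

1/2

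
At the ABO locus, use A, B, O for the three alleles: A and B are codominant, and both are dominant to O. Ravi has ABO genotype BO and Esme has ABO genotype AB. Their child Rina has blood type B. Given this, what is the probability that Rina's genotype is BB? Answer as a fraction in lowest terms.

Cross BO × AB → 1/4 AB, 1/4 AO, 1/4 BB, 1/4 BO.
Type-B genotypes among offspring: BB (1/4), BO (1/4); total 1/2.
P(BB | type B) = (1/4) / (1/2) = 1/2.

1/2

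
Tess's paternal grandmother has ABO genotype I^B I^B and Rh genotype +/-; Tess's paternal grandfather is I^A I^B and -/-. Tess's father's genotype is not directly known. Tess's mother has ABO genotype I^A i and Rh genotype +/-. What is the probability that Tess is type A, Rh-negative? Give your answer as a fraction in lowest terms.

3/32

Tess's father's ABO genotype from I^B I^B × I^A I^B: 1/2 I^A I^B, 1/2 I^B I^B.
Crossing each possibility with the mother I^A i and summing P(type A): 1/2·1/2 + 1/2·0 = 1/4.
Similarly for Rh via the father's Rh distribution: P(Rh-) = 3/8.
Independent loci: 1/4 × 3/8 = 3/32.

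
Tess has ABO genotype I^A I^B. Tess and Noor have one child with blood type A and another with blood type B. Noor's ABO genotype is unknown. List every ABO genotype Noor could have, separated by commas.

I^A I^B, I^A i, I^B i, i i

For each candidate genotype of Noor, check whether crossing it with I^A I^B can produce every observed child phenotype.
  I^A I^A → possible child types {A, AB} ✗
  I^A I^B → possible child types {A, B, AB} ✓
  I^A i → possible child types {A, B, AB} ✓
  I^B I^B → possible child types {B, AB} ✗
  I^B i → possible child types {A, B, AB} ✓
  i i → possible child types {A, B} ✓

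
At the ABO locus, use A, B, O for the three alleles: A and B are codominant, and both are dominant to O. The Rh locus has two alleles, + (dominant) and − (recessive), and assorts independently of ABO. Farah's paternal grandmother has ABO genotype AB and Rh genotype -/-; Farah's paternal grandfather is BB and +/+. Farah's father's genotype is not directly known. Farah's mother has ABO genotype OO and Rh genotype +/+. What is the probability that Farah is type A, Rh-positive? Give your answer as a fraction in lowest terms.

1/4

Farah's father's ABO genotype from AB × BB: 1/2 AB, 1/2 BB.
Crossing each possibility with the mother OO and summing P(type A): 1/2·1/2 + 1/2·0 = 1/4.
Similarly for Rh via the father's Rh distribution: P(Rh+) = 1.
Independent loci: 1/4 × 1 = 1/4.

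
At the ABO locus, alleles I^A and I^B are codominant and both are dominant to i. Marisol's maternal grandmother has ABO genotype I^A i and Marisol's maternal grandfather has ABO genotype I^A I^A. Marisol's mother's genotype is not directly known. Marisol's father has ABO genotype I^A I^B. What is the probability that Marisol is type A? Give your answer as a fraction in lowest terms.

Marisol's mother's ABO genotype from I^A i × I^A I^A: 1/2 I^A I^A, 1/2 I^A i.
Crossing each possibility with the father I^A I^B and summing P(type A): 1/2·1/2 + 1/2·1/2 = 1/2.

1/2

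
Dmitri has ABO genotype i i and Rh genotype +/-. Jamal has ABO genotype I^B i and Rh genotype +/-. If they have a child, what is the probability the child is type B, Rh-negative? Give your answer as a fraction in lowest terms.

ABO cross i i × I^B i → offspring phenotypes: 1/2 O, 1/2 B.
Rh cross +/- × +/- → 3/4 Rh+, 1/4 Rh-.
Independent loci: P(type B, Rh-negative) = 1/2 × 1/4 = 1/8.

1/8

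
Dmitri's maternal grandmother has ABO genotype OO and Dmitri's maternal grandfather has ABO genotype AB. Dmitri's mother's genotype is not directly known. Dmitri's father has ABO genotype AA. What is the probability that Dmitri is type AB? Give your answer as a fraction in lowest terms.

Dmitri's mother's ABO genotype from OO × AB: 1/2 AO, 1/2 BO.
Crossing each possibility with the father AA and summing P(type AB): 1/2·0 + 1/2·1/2 = 1/4.

1/4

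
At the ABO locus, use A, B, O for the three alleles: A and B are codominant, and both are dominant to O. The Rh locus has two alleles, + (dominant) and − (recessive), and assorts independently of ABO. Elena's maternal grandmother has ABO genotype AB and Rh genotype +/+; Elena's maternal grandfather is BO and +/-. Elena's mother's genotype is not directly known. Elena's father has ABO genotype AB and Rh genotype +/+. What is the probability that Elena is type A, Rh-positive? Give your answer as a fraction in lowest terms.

1/4

Elena's mother's ABO genotype from AB × BO: 1/4 AB, 1/4 AO, 1/4 BB, 1/4 BO.
Crossing each possibility with the father AB and summing P(type A): 1/4·1/4 + 1/4·1/2 + 1/4·0 + 1/4·1/4 = 1/4.
Similarly for Rh via the mother's Rh distribution: P(Rh+) = 1.
Independent loci: 1/4 × 1 = 1/4.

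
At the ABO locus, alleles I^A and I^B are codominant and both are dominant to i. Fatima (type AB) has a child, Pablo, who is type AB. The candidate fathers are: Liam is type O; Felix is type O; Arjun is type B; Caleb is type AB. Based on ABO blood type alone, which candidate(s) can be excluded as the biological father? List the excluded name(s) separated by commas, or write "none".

Liam, Felix

A candidate is excluded only if no genotype consistent with his phenotype could produce a type AB child with a type AB mother.
Liam (type O): no genotype consistent with that phenotype can produce a type-AB child with a type-AB mother.
Felix (type O): no genotype consistent with that phenotype can produce a type-AB child with a type-AB mother.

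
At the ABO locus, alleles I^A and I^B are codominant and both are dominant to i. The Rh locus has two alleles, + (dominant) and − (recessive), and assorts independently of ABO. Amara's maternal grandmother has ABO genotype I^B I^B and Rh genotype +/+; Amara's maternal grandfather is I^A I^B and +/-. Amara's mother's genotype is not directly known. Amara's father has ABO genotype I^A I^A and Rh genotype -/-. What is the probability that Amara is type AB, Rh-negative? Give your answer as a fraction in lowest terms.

3/16

Amara's mother's ABO genotype from I^B I^B × I^A I^B: 1/2 I^A I^B, 1/2 I^B I^B.
Crossing each possibility with the father I^A I^A and summing P(type AB): 1/2·1/2 + 1/2·1 = 3/4.
Similarly for Rh via the mother's Rh distribution: P(Rh-) = 1/4.
Independent loci: 3/4 × 1/4 = 3/16.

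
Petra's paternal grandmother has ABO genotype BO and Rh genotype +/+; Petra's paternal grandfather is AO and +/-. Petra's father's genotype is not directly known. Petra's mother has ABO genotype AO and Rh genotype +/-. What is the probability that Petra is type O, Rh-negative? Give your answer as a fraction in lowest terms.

Petra's father's ABO genotype from BO × AO: 1/4 AB, 1/4 AO, 1/4 BO, 1/4 OO.
Crossing each possibility with the mother AO and summing P(type O): 1/4·0 + 1/4·1/4 + 1/4·1/4 + 1/4·1/2 = 1/4.
Similarly for Rh via the father's Rh distribution: P(Rh-) = 1/8.
Independent loci: 1/4 × 1/8 = 1/32.

1/32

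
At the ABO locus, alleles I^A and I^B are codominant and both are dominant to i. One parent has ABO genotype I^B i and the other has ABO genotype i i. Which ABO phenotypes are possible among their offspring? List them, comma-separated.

O, B

Gametes from I^B i × i i give offspring ABO genotypes I^B i, i i, i.e. phenotypes O, B.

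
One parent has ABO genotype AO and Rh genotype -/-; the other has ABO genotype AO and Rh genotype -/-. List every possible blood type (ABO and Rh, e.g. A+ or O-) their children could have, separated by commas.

Gametes from AO × AO give offspring ABO genotypes AA, AO, OO, i.e. phenotypes O, A.
Rh cross -/- × -/- → phenotypes Rh-.
Combining independently: O-, A-.

O-, A-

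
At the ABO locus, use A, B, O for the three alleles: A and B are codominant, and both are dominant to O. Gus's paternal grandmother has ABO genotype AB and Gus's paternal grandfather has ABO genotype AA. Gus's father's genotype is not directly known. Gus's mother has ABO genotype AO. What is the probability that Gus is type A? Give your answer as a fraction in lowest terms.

Gus's father's ABO genotype from AB × AA: 1/2 AA, 1/2 AB.
Crossing each possibility with the mother AO and summing P(type A): 1/2·1 + 1/2·1/2 = 3/4.

3/4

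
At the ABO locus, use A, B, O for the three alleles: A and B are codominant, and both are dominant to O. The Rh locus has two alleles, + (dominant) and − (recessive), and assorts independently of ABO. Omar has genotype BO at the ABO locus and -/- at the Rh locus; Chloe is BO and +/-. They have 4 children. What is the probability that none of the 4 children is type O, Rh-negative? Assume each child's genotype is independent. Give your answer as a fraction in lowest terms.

2401/4096

ABO cross BO × BO → 1/4 O, 3/4 B.
Rh cross -/- × +/- → 1/2 Rh+, 1/2 Rh-; so P(type O, Rh-negative) = 1/4 × 1/2 = 1/8 per child.
P(not type O, Rh-negative) = 7/8 for one child; (7/8)^4 = 2401/4096.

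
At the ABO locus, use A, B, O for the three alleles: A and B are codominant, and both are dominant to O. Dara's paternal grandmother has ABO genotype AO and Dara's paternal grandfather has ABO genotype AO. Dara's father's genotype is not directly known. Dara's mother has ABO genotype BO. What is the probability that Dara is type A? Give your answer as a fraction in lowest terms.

1/4

Dara's father's ABO genotype from AO × AO: 1/4 AA, 1/2 AO, 1/4 OO.
Crossing each possibility with the mother BO and summing P(type A): 1/4·1/2 + 1/2·1/4 + 1/4·0 = 1/4.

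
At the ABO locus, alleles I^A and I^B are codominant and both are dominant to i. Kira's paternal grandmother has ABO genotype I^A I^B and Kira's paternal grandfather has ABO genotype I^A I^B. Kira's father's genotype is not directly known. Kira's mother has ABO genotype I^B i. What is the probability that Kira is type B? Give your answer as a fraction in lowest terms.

Kira's father's ABO genotype from I^A I^B × I^A I^B: 1/4 I^A I^A, 1/2 I^A I^B, 1/4 I^B I^B.
Crossing each possibility with the mother I^B i and summing P(type B): 1/4·0 + 1/2·1/2 + 1/4·1 = 1/2.

1/2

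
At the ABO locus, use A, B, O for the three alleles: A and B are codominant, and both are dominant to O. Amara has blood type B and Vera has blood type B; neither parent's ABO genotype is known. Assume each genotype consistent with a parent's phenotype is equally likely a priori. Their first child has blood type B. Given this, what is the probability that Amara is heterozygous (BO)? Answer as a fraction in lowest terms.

Possible genotypes: Amara ∈ {BB, BO}; Vera ∈ {BB, BO}.
Weight each parental genotype pair by prior × P(type-B child):
  BB × BB: posterior weight 4/15.
  BB × BO: posterior weight 4/15.
  BO × BB: posterior weight 4/15.
  BO × BO: posterior weight 1/5.
Sum the posterior weight over pairs where Amara is BO: 7/15.

7/15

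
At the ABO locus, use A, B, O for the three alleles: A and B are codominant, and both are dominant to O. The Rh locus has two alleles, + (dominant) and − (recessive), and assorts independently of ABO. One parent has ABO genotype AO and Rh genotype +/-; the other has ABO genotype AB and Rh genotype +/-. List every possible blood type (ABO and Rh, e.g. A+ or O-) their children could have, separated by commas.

A+, A-, B+, B-, AB+, AB-

Gametes from AO × AB give offspring ABO genotypes AA, AB, AO, BO, i.e. phenotypes A, B, AB.
Rh cross +/- × +/- → phenotypes Rh+, Rh-.
Combining independently: A+, A-, B+, B-, AB+, AB-.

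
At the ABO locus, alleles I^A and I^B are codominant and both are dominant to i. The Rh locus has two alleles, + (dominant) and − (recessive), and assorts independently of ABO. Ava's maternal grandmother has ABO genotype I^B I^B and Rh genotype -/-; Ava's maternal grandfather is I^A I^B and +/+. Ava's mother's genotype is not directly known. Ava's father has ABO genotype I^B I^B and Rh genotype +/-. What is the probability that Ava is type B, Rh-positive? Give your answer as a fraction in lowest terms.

Ava's mother's ABO genotype from I^B I^B × I^A I^B: 1/2 I^A I^B, 1/2 I^B I^B.
Crossing each possibility with the father I^B I^B and summing P(type B): 1/2·1/2 + 1/2·1 = 3/4.
Similarly for Rh via the mother's Rh distribution: P(Rh+) = 3/4.
Independent loci: 3/4 × 3/4 = 9/16.

9/16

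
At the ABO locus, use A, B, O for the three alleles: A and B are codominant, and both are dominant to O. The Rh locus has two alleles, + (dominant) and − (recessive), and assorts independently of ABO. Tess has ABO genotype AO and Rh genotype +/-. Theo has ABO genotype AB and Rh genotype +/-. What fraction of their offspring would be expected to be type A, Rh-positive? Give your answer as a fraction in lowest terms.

ABO cross AO × AB → offspring phenotypes: 1/2 A, 1/4 B, 1/4 AB.
Rh cross +/- × +/- → 3/4 Rh+, 1/4 Rh-.
Independent loci: P(type A, Rh-positive) = 1/2 × 3/4 = 3/8.

3/8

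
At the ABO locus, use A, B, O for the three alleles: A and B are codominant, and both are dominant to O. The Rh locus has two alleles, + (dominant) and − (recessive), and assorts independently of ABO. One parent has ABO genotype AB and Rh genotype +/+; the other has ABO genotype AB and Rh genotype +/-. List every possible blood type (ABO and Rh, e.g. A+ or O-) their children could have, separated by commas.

Gametes from AB × AB give offspring ABO genotypes AA, AB, BB, i.e. phenotypes A, B, AB.
Rh cross +/+ × +/- → phenotypes Rh+.
Combining independently: A+, B+, AB+.

A+, B+, AB+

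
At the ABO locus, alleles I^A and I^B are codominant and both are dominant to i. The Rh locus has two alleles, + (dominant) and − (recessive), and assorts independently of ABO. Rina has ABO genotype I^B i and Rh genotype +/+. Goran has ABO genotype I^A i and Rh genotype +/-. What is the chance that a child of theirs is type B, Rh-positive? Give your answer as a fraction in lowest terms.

1/4

ABO cross I^B i × I^A i → offspring phenotypes: 1/4 O, 1/4 A, 1/4 B, 1/4 AB.
Rh cross +/+ × +/- → 1 Rh+.
Independent loci: P(type B, Rh-positive) = 1/4 × 1 = 1/4.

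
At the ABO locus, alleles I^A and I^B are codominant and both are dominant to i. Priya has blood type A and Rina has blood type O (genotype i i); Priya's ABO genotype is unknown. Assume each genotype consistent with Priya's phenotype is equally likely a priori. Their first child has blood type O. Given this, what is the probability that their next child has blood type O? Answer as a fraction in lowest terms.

Possible genotypes: Priya ∈ {I^A I^A, I^A i}; Rina ∈ {i i}.
Weight each parental genotype pair by prior × P(type-O child):
  I^A i × i i: posterior weight 1; P(next child type O) = 1/2.
Weighted sum = 1/2.

1/2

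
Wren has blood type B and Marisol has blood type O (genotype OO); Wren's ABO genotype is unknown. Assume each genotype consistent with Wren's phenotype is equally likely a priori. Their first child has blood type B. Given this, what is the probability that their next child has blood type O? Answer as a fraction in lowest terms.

1/6

Possible genotypes: Wren ∈ {BB, BO}; Marisol ∈ {OO}.
Weight each parental genotype pair by prior × P(type-B child):
  BB × OO: posterior weight 2/3; P(next child type O) = 0.
  BO × OO: posterior weight 1/3; P(next child type O) = 1/2.
Weighted sum = 1/6.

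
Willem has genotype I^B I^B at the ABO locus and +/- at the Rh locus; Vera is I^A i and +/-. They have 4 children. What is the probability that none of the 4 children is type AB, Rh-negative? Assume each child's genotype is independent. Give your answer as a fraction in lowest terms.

2401/4096

ABO cross I^B I^B × I^A i → 1/2 B, 1/2 AB.
Rh cross +/- × +/- → 3/4 Rh+, 1/4 Rh-; so P(type AB, Rh-negative) = 1/2 × 1/4 = 1/8 per child.
P(not type AB, Rh-negative) = 7/8 for one child; (7/8)^4 = 2401/4096.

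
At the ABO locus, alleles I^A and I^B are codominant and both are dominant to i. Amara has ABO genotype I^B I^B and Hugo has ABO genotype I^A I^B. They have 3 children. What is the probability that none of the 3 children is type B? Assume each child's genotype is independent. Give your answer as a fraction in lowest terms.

ABO cross I^B I^B × I^A I^B → 1/2 B, 1/2 AB.
So P(type B) = 1/2 per child.
P(not type B) = 1/2 for one child; (1/2)^3 = 1/8.

1/8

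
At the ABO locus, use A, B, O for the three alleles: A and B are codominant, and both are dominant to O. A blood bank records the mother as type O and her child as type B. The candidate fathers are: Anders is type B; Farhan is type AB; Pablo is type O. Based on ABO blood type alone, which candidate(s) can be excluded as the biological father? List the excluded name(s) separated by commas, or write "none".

A candidate is excluded only if no genotype consistent with his phenotype could produce a type B child with a type O mother.
Pablo (type O): no genotype consistent with that phenotype can produce a type-B child with a type-O mother.

Pablo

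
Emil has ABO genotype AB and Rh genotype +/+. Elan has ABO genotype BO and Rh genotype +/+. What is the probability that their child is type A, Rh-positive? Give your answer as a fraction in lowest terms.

ABO cross AB × BO → offspring phenotypes: 1/4 A, 1/2 B, 1/4 AB.
Rh cross +/+ × +/+ → 1 Rh+.
Independent loci: P(type A, Rh-positive) = 1/4 × 1 = 1/4.

1/4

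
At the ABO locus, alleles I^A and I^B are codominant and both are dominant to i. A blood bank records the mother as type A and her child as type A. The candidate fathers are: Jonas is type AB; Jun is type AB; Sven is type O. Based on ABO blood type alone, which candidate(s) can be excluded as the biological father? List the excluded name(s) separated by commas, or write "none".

none

A candidate is excluded only if no genotype consistent with his phenotype could produce a type A child with a type A mother.
Every candidate has at least one consistent genotype combination, so none can be excluded.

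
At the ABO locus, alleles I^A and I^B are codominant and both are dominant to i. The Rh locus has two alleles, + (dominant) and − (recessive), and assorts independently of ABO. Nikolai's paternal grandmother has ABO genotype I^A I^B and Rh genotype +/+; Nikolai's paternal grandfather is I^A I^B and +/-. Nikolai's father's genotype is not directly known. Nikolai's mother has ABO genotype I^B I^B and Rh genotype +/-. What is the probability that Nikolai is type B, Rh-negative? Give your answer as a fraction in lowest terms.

Nikolai's father's ABO genotype from I^A I^B × I^A I^B: 1/4 I^A I^A, 1/2 I^A I^B, 1/4 I^B I^B.
Crossing each possibility with the mother I^B I^B and summing P(type B): 1/4·0 + 1/2·1/2 + 1/4·1 = 1/2.
Similarly for Rh via the father's Rh distribution: P(Rh-) = 1/8.
Independent loci: 1/2 × 1/8 = 1/16.

1/16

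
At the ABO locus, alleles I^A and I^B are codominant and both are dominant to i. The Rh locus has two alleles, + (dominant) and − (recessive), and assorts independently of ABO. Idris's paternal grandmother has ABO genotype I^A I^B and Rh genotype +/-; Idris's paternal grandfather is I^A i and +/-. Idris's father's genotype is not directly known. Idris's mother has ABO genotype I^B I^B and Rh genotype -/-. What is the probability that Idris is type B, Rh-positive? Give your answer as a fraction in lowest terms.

1/4

Idris's father's ABO genotype from I^A I^B × I^A i: 1/4 I^A I^A, 1/4 I^A I^B, 1/4 I^A i, 1/4 I^B i.
Crossing each possibility with the mother I^B I^B and summing P(type B): 1/4·0 + 1/4·1/2 + 1/4·1/2 + 1/4·1 = 1/2.
Similarly for Rh via the father's Rh distribution: P(Rh+) = 1/2.
Independent loci: 1/2 × 1/2 = 1/4.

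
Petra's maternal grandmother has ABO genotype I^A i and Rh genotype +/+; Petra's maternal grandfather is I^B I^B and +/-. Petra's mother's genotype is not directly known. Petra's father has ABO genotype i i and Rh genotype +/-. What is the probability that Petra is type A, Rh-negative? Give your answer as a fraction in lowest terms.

Petra's mother's ABO genotype from I^A i × I^B I^B: 1/2 I^A I^B, 1/2 I^B i.
Crossing each possibility with the father i i and summing P(type A): 1/2·1/2 + 1/2·0 = 1/4.
Similarly for Rh via the mother's Rh distribution: P(Rh-) = 1/8.
Independent loci: 1/4 × 1/8 = 1/32.

1/32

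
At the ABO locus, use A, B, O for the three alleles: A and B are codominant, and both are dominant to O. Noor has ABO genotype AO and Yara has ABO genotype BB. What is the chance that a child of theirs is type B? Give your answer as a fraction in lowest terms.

ABO cross AO × BB → offspring phenotypes: 1/2 B, 1/2 AB.
So P(type B) = 1/2.

1/2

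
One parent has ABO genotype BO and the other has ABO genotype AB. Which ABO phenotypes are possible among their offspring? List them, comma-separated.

Gametes from BO × AB give offspring ABO genotypes AB, AO, BB, BO, i.e. phenotypes A, B, AB.

A, B, AB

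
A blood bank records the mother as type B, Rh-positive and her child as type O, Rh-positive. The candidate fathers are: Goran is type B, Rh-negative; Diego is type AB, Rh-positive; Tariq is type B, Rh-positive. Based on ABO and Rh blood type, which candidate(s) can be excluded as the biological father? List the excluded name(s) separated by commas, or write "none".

Diego

A candidate is excluded only if no genotype consistent with his phenotype could produce a type O, Rh-positive child with a type B, Rh-positive mother.
Diego (type AB, Rh+): no genotype consistent with that phenotype can produce a type-O Rh+ child with a type-B mother.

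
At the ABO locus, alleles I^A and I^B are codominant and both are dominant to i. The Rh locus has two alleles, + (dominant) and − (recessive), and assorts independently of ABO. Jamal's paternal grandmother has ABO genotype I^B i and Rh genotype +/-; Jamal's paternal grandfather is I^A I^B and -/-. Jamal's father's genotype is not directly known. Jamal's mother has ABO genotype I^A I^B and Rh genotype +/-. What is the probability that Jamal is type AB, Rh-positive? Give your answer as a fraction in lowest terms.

15/64

Jamal's father's ABO genotype from I^B i × I^A I^B: 1/4 I^A I^B, 1/4 I^A i, 1/4 I^B I^B, 1/4 I^B i.
Crossing each possibility with the mother I^A I^B and summing P(type AB): 1/4·1/2 + 1/4·1/4 + 1/4·1/2 + 1/4·1/4 = 3/8.
Similarly for Rh via the father's Rh distribution: P(Rh+) = 5/8.
Independent loci: 3/8 × 5/8 = 15/64.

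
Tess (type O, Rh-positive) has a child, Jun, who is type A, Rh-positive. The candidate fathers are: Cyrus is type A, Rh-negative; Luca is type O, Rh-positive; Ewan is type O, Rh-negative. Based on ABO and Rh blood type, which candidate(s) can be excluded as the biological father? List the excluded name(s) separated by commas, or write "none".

Luca, Ewan

A candidate is excluded only if no genotype consistent with his phenotype could produce a type A, Rh-positive child with a type O, Rh-positive mother.
Luca (type O, Rh+): no genotype consistent with that phenotype can produce a type-A Rh+ child with a type-O mother.
Ewan (type O, Rh-): no genotype consistent with that phenotype can produce a type-A Rh+ child with a type-O mother.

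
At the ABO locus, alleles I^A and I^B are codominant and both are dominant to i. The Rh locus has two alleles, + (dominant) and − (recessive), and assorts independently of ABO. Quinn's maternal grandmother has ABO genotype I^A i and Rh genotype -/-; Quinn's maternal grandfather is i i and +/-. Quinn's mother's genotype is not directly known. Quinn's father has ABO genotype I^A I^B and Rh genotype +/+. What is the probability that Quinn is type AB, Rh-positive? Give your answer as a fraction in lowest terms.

Quinn's mother's ABO genotype from I^A i × i i: 1/2 I^A i, 1/2 i i.
Crossing each possibility with the father I^A I^B and summing P(type AB): 1/2·1/4 + 1/2·0 = 1/8.
Similarly for Rh via the mother's Rh distribution: P(Rh+) = 1.
Independent loci: 1/8 × 1 = 1/8.

1/8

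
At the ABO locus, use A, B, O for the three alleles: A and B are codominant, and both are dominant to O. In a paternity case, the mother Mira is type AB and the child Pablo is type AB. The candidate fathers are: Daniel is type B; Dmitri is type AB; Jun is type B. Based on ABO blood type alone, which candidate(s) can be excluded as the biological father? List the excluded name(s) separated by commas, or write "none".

none

A candidate is excluded only if no genotype consistent with his phenotype could produce a type AB child with a type AB mother.
Every candidate has at least one consistent genotype combination, so none can be excluded.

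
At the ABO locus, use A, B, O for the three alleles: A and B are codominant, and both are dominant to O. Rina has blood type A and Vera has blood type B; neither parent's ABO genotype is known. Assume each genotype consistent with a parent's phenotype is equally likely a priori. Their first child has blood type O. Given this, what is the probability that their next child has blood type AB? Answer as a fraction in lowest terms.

1/4

Possible genotypes: Rina ∈ {AA, AO}; Vera ∈ {BB, BO}.
Weight each parental genotype pair by prior × P(type-O child):
  AO × BO: posterior weight 1; P(next child type AB) = 1/4.
Weighted sum = 1/4.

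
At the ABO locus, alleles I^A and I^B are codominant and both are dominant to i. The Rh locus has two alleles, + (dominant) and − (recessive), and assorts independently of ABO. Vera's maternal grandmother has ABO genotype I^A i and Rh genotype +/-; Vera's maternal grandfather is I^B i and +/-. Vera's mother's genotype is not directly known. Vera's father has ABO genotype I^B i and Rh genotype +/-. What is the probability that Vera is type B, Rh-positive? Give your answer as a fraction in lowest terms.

Vera's mother's ABO genotype from I^A i × I^B i: 1/4 I^A I^B, 1/4 I^A i, 1/4 I^B i, 1/4 i i.
Crossing each possibility with the father I^B i and summing P(type B): 1/4·1/2 + 1/4·1/4 + 1/4·3/4 + 1/4·1/2 = 1/2.
Similarly for Rh via the mother's Rh distribution: P(Rh+) = 3/4.
Independent loci: 1/2 × 3/4 = 3/8.

3/8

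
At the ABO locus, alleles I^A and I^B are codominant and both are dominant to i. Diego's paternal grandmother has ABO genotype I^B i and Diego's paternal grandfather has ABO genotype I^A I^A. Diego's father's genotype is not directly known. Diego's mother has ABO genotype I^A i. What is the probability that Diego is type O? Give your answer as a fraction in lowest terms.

Diego's father's ABO genotype from I^B i × I^A I^A: 1/2 I^A I^B, 1/2 I^A i.
Crossing each possibility with the mother I^A i and summing P(type O): 1/2·0 + 1/2·1/4 = 1/8.

1/8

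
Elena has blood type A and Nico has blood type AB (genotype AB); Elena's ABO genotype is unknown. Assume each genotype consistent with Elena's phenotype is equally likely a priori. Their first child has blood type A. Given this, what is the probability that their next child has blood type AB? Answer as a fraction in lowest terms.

Possible genotypes: Elena ∈ {AA, AO}; Nico ∈ {AB}.
Weight each parental genotype pair by prior × P(type-A child):
  AA × AB: posterior weight 1/2; P(next child type AB) = 1/2.
  AO × AB: posterior weight 1/2; P(next child type AB) = 1/4.
Weighted sum = 3/8.

3/8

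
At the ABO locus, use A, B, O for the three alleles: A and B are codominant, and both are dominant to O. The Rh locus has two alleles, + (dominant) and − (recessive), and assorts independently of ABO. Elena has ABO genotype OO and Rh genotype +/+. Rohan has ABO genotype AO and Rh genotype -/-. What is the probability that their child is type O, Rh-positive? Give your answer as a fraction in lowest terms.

ABO cross OO × AO → offspring phenotypes: 1/2 O, 1/2 A.
Rh cross +/+ × -/- → 1 Rh+.
Independent loci: P(type O, Rh-positive) = 1/2 × 1 = 1/2.

1/2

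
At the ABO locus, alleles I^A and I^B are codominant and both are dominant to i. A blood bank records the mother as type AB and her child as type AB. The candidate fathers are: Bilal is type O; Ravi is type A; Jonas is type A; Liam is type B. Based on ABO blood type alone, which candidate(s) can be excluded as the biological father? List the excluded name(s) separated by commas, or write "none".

A candidate is excluded only if no genotype consistent with his phenotype could produce a type AB child with a type AB mother.
Bilal (type O): no genotype consistent with that phenotype can produce a type-AB child with a type-AB mother.

Bilal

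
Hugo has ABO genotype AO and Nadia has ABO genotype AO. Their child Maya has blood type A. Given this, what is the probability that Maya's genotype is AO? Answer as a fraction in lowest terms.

Cross AO × AO → 1/4 AA, 1/2 AO, 1/4 OO.
Type-A genotypes among offspring: AA (1/4), AO (1/2); total 3/4.
P(AO | type A) = (1/2) / (3/4) = 2/3.

2/3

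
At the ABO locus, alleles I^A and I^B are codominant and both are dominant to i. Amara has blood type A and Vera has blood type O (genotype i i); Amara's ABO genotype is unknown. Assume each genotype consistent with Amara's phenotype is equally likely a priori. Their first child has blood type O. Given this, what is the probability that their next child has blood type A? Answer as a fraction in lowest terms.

1/2

Possible genotypes: Amara ∈ {I^A I^A, I^A i}; Vera ∈ {i i}.
Weight each parental genotype pair by prior × P(type-O child):
  I^A i × i i: posterior weight 1; P(next child type A) = 1/2.
Weighted sum = 1/2.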